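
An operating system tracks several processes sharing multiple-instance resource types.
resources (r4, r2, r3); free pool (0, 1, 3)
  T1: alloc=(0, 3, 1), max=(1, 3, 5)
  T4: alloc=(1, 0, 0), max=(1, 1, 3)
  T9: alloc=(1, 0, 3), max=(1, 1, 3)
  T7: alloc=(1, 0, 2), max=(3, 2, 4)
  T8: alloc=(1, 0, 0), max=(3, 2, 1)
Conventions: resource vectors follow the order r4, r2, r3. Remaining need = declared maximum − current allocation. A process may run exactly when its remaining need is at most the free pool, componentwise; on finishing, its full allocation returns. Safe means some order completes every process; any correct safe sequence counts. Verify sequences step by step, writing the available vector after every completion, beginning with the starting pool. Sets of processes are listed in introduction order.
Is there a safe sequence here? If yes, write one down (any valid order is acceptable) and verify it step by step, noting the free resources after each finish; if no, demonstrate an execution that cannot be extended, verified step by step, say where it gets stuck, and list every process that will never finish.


The state is SAFE; one workable sequence: T4, T9, T1, T7, T8.
Key observation: reading the order forward, T4 is the first process whose need (0, 1, 3) meets the free pool (0, 1, 3) exactly on a resource it requests.
Step-by-step check:
  pool = (0, 1, 3)
  T4 needs (0, 1, 3) <= (0, 1, 3) -> finishes; pool += (1, 0, 0) = (1, 1, 3)
  T9 needs (0, 1, 0) <= (1, 1, 3) -> finishes; pool += (1, 0, 3) = (2, 1, 6)
  T1 needs (1, 0, 4) <= (2, 1, 6) -> finishes; pool += (0, 3, 1) = (2, 4, 7)
  T7 needs (2, 2, 2) <= (2, 4, 7) -> finishes; pool += (1, 0, 2) = (3, 4, 9)
  T8 needs (2, 2, 1) <= (3, 4, 9) -> finishes; pool += (1, 0, 0) = (4, 4, 9)


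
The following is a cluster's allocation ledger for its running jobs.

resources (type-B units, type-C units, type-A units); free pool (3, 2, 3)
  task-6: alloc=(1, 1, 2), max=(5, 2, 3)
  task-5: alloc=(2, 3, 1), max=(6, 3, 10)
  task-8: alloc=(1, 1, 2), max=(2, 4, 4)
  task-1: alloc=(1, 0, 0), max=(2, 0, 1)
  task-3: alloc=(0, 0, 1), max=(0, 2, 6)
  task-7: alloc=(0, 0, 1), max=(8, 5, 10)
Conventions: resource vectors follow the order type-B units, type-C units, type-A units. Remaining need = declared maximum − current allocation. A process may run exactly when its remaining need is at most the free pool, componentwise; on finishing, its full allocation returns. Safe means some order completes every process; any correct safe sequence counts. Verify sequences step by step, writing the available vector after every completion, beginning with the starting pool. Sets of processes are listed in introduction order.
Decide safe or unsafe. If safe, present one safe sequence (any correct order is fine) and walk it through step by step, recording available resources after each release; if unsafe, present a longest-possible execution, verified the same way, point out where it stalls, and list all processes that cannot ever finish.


UNSAFE.
Key observation: no order helps: past task-1, task-6, task-3, task-8, the free pool tops out at (6, 4, 8), below what each blocked process needs in type-A units.
The run task-1, task-6, task-3, task-8 cannot be extended any further. Step-by-step check:
  pool = (3, 2, 3)
  task-1: need (1, 0, 1) fits (3, 2, 3); releases (1, 0, 0), pool now (4, 2, 3)
  task-6: need (4, 1, 1) fits (4, 2, 3); releases (1, 1, 2), pool now (5, 3, 5)
  task-3: need (0, 2, 5) fits (5, 3, 5); releases (0, 0, 1), pool now (5, 3, 6)
  task-8: need (1, 3, 2) fits (5, 3, 6); releases (1, 1, 2), pool now (6, 4, 8)
  blocked: task-5 wants (4, 0, 9), pool (6, 4, 8) — not enough type-A units
  blocked: task-7 wants (8, 5, 9), pool (6, 4, 8) — not enough type-B units, type-C units and type-A units
Permanently blocked: task-5 and task-7.


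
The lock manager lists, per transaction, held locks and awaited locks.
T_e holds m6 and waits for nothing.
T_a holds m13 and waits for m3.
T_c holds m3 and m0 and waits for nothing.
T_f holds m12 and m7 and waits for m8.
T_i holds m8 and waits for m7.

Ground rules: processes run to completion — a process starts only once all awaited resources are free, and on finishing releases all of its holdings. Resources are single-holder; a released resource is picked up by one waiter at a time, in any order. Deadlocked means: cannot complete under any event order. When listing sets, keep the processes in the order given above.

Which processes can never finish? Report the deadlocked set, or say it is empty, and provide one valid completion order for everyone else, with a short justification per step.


The deadlocked set is T_f and T_i.
Key observation: T_f -> T_i -> T_f is a circular wait — nothing in it can go first; no other process is dragged down with it.
One completion order for the rest: T_c, T_a, T_e.
Step-by-step check:
  run T_c (it waits on nothing); releases m3 and m0
  T_a: everything it awaited (m3) is free; runs, freeing m13
  run T_e (it waits on nothing); releases m6


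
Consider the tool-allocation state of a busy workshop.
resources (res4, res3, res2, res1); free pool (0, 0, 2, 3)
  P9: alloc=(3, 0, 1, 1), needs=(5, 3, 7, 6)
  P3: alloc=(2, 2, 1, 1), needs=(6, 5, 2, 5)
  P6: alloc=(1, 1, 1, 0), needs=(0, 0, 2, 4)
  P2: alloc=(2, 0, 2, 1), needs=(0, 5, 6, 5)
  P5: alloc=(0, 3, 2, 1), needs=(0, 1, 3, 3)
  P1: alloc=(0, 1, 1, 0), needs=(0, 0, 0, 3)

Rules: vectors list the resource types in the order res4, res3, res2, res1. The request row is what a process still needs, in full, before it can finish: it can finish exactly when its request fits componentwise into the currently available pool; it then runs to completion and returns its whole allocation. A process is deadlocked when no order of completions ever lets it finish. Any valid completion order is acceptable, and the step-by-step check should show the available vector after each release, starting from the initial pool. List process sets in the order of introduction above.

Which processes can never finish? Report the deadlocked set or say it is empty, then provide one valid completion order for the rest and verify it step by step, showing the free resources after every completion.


The deadlocked set is P9, P3 and P2.
Key observation: after P1, P5, P6 complete, (1, 5, 6, 4) is the best the pool ever gets, yet each leftover process wants more res1.
A valid finishing order for the others: P1, P5, P6. Check, step by step:
  pool = (0, 0, 2, 3)
  P1: need (0, 0, 0, 3) fits (0, 0, 2, 3); releases (0, 1, 1, 0), pool now (0, 1, 3, 3)
  P5: need (0, 1, 3, 3) fits (0, 1, 3, 3); releases (0, 3, 2, 1), pool now (0, 4, 5, 4)
  P6: need (0, 0, 2, 4) fits (0, 4, 5, 4); releases (1, 1, 1, 0), pool now (1, 5, 6, 4)
The blocked processes can never fit:
  blocked: P9 wants (5, 3, 7, 6), pool (1, 5, 6, 4) — not enough res4, res2 and res1
  blocked: P3 wants (6, 5, 2, 5), pool (1, 5, 6, 4) — not enough res4 and res1
  blocked: P2 wants (0, 5, 6, 5), pool (1, 5, 6, 4) — not enough res1


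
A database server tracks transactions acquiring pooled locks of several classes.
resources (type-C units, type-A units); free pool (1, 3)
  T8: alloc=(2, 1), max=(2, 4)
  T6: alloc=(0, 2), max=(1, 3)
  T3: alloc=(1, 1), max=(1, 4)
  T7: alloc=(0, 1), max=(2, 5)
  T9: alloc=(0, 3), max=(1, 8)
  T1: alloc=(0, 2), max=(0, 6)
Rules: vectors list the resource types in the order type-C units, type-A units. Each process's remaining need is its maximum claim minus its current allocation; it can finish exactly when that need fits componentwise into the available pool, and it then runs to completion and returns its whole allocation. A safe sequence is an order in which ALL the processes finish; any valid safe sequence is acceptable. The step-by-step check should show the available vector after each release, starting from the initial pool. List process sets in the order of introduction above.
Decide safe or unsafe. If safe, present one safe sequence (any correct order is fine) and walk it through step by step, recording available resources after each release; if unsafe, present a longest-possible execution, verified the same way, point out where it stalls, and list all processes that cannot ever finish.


The state is SAFE; one workable sequence: T8, T1, T6, T9, T7, T3.
Key observation: the first exact fit in this order is T8 — it needs (0, 3) with (1, 3) free, meeting a requested resource to the last unit.
Verifying each step:
  pool = (1, 3)
  T8: need (0, 3) fits (1, 3); releases (2, 1), pool now (3, 4)
  T1: need (0, 4) fits (3, 4); releases (0, 2), pool now (3, 6)
  T6: need (1, 1) fits (3, 6); releases (0, 2), pool now (3, 8)
  T9: need (1, 5) fits (3, 8); releases (0, 3), pool now (3, 11)
  T7: need (2, 4) fits (3, 11); releases (0, 1), pool now (3, 12)
  T3: need (0, 3) fits (3, 12); releases (1, 1), pool now (4, 13)


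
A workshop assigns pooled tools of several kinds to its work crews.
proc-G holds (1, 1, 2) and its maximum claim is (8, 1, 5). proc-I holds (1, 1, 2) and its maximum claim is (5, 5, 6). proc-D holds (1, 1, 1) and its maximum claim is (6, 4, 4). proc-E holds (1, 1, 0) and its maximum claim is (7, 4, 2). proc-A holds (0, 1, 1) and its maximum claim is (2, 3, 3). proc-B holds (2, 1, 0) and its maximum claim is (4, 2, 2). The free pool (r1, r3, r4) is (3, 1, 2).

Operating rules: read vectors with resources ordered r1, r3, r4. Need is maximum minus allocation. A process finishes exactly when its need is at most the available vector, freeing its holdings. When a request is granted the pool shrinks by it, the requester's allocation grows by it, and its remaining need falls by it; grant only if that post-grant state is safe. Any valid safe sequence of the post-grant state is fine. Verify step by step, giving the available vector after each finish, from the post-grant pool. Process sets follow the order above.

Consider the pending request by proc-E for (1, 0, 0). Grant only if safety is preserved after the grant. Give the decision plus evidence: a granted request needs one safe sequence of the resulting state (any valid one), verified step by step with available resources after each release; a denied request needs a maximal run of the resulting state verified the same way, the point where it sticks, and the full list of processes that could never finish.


DENY. Granting would leave the state unsafe.
Key observation: after proc-B, proc-A the pool peaks at (4, 3, 3), and each blocked process is short somewhere: proc-G on r1; proc-I on r3, r4; proc-D on r1; proc-E on r1.
Pretend the grant happened; the run proc-B, proc-A goes as far as possible. Check, step by step:
  pool = (2, 1, 2)
  run proc-B (needs (2, 1, 2), free (2, 1, 2)); after release of (2, 1, 0) the pool is (4, 2, 2)
  run proc-A (needs (2, 2, 2), free (4, 2, 2)); after release of (0, 1, 1) the pool is (4, 3, 3)
  proc-G still needs (7, 0, 3) but only (4, 3, 3) is free — short on r1
  proc-I still needs (4, 4, 4) but only (4, 3, 3) is free — short on r3 and r4
  proc-D still needs (5, 3, 3) but only (4, 3, 3) is free — short on r1
  proc-E still needs (5, 3, 2) but only (4, 3, 3) is free — short on r1
Had the request been granted, proc-G, proc-I, proc-D and proc-E could never finish.


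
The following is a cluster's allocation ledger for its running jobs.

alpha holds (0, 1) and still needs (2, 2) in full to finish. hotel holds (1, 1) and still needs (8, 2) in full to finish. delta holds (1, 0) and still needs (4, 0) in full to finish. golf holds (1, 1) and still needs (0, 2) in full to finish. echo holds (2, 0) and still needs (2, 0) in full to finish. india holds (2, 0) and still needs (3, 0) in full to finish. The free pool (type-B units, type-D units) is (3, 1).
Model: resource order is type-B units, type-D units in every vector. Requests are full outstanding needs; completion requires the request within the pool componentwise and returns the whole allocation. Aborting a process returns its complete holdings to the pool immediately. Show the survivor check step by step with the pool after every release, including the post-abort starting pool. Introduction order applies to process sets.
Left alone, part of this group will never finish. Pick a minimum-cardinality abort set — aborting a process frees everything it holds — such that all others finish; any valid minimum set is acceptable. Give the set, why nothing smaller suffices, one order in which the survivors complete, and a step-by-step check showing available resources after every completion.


Abort alpha.
Key observation: the deadlocked hotel becomes finishable only because alpha released (0, 1); it completes at step 4 below.
Why nothing smaller works: aborting no one leaves the state deadlocked as given.
Survivors finish in the order: echo, delta, india, hotel, golf. Verifying each step (pool after the aborts first):
  pool = (3, 2)
  run echo (needs (2, 0), free (3, 2)); after release of (2, 0) the pool is (5, 2)
  run delta (needs (4, 0), free (5, 2)); after release of (1, 0) the pool is (6, 2)
  run india (needs (3, 0), free (6, 2)); after release of (2, 0) the pool is (8, 2)
  run hotel (needs (8, 2), free (8, 2)); after release of (1, 1) the pool is (9, 3)
  run golf (needs (0, 2), free (9, 3)); after release of (1, 1) the pool is (10, 4)


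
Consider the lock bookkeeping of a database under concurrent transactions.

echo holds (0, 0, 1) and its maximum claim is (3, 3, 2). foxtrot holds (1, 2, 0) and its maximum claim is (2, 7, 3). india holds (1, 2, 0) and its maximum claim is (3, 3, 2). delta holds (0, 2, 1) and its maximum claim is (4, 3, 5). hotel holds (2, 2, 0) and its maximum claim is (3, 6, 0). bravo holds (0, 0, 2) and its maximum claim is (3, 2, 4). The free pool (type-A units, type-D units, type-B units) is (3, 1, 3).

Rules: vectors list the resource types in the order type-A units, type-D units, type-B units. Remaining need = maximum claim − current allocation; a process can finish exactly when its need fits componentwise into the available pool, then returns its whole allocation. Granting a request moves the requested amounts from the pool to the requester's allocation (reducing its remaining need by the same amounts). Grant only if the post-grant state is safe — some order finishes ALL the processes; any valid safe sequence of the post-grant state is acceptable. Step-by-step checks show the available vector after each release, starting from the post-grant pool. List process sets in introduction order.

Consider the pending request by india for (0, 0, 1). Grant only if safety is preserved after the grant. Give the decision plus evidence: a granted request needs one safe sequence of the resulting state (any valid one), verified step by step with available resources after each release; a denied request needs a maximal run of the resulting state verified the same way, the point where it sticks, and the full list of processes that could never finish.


GRANT. The post-grant state is safe; one safe sequence: india, bravo, delta, hotel, foxtrot, echo.
Key observation: the grant leaves (3, 1, 2) free — enough for india, whose release restarts the cascade.
Verifying the post-grant state step by step:
  pool = (3, 1, 2)
  run india (needs (2, 1, 1), free (3, 1, 2)); after release of (1, 2, 1) the pool is (4, 3, 3)
  run bravo (needs (3, 2, 2), free (4, 3, 3)); after release of (0, 0, 2) the pool is (4, 3, 5)
  run delta (needs (4, 1, 4), free (4, 3, 5)); after release of (0, 2, 1) the pool is (4, 5, 6)
  run hotel (needs (1, 4, 0), free (4, 5, 6)); after release of (2, 2, 0) the pool is (6, 7, 6)
  run foxtrot (needs (1, 5, 3), free (6, 7, 6)); after release of (1, 2, 0) the pool is (7, 9, 6)
  run echo (needs (3, 3, 1), free (7, 9, 6)); after release of (0, 0, 1) the pool is (7, 9, 7)


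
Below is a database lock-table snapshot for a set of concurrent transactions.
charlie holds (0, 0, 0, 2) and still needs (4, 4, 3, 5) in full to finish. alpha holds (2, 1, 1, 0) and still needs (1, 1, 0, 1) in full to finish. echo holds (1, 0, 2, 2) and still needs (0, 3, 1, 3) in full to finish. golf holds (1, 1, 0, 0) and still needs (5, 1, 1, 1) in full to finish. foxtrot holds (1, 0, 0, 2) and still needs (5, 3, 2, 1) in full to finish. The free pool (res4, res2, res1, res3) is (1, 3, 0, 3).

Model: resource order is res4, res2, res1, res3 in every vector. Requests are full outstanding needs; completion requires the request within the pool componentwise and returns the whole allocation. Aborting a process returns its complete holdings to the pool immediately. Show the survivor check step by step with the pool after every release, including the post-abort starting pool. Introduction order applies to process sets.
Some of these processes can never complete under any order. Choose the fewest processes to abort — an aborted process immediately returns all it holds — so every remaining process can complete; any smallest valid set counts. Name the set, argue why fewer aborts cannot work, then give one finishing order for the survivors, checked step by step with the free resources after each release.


Minimum abort set: foxtrot.
Key observation: golf was stuck for good until foxtrot gave back (1, 0, 0, 2); in the order shown it finishes at step 3.
No smaller set exists: with zero aborts the deadlock remains.
The survivors complete as alpha, echo, golf, charlie. Walking it through (starting from the post-abort pool):
  pool = (2, 3, 0, 5)
  alpha needs (1, 1, 0, 1) <= (2, 3, 0, 5) -> finishes; pool += (2, 1, 1, 0) = (4, 4, 1, 5)
  echo needs (0, 3, 1, 3) <= (4, 4, 1, 5) -> finishes; pool += (1, 0, 2, 2) = (5, 4, 3, 7)
  golf needs (5, 1, 1, 1) <= (5, 4, 3, 7) -> finishes; pool += (1, 1, 0, 0) = (6, 5, 3, 7)
  charlie needs (4, 4, 3, 5) <= (6, 5, 3, 7) -> finishes; pool += (0, 0, 0, 2) = (6, 5, 3, 9)


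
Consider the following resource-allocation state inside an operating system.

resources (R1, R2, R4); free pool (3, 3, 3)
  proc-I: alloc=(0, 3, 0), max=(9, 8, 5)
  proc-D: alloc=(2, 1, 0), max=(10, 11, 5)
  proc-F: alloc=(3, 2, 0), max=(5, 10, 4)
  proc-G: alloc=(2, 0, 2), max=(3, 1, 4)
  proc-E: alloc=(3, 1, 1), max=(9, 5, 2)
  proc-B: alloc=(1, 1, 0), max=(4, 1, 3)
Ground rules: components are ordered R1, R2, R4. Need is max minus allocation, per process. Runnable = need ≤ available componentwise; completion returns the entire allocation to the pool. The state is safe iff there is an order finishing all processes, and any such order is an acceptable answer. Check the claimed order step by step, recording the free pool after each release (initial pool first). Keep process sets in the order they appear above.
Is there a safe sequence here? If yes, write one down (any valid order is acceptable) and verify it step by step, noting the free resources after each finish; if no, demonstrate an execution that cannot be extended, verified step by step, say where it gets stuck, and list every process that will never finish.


The state is SAFE; one workable sequence: proc-G, proc-B, proc-E, proc-I, proc-F, proc-D.
Key observation: the first exact fit in this order is proc-E — it needs (6, 4, 1) with (6, 4, 5) free, meeting a requested resource to the last unit.
Step-by-step check:
  pool = (3, 3, 3)
  proc-G needs (1, 1, 2) <= (3, 3, 3) -> finishes; pool += (2, 0, 2) = (5, 3, 5)
  proc-B needs (3, 0, 3) <= (5, 3, 5) -> finishes; pool += (1, 1, 0) = (6, 4, 5)
  proc-E needs (6, 4, 1) <= (6, 4, 5) -> finishes; pool += (3, 1, 1) = (9, 5, 6)
  proc-I needs (9, 5, 5) <= (9, 5, 6) -> finishes; pool += (0, 3, 0) = (9, 8, 6)
  proc-F needs (2, 8, 4) <= (9, 8, 6) -> finishes; pool += (3, 2, 0) = (12, 10, 6)
  proc-D needs (8, 10, 5) <= (12, 10, 6) -> finishes; pool += (2, 1, 0) = (14, 11, 6)


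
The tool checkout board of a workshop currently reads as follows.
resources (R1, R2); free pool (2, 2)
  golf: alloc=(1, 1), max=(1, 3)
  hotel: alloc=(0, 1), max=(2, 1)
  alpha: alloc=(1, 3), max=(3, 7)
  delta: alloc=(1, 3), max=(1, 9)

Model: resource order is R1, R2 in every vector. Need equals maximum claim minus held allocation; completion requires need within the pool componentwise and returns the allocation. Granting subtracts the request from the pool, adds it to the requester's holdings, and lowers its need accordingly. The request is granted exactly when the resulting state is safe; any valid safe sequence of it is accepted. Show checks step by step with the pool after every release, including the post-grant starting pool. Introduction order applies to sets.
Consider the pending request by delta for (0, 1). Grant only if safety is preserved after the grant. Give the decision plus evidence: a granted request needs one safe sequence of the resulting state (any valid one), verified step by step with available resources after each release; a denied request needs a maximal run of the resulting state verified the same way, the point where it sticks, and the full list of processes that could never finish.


DENY. Granting would leave the state unsafe.
Key observation: R2 is the bottleneck — with hotel, golf done the pool holds (3, 3), short of every remaining need.
Pretend the grant happened; the run hotel, golf goes as far as possible. Step-by-step check:
  pool = (2, 1)
  hotel: need (2, 0) fits (2, 1); releases (0, 1), pool now (2, 2)
  golf: need (0, 2) fits (2, 2); releases (1, 1), pool now (3, 3)
  alpha cannot run: need (2, 4) vs free (3, 3) (insufficient R2)
  delta cannot run: need (0, 5) vs free (3, 3) (insufficient R2)
Had the request been granted, alpha and delta could never finish.


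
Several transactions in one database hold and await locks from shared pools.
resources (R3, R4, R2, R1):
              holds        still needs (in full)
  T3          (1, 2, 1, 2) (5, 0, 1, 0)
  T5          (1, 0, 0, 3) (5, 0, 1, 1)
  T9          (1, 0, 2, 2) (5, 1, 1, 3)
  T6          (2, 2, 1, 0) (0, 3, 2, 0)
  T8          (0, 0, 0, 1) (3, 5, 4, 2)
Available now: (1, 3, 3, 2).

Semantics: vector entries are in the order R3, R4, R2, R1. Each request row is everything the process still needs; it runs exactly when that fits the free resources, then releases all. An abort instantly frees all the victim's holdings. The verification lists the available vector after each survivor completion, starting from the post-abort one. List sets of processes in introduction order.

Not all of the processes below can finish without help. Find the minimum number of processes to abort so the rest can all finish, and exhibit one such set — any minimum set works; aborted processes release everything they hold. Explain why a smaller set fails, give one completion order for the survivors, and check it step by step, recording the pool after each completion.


Abort T3 and T5.
Key observation: T9 was stuck for good until T3 and T5 gave back (2, 2, 1, 5); in the order shown it finishes at step 3.
No one abort is enough; case by case: T3 alone leaves T5 blocked (short on R3); T5 alone leaves T3 blocked (short on R3); T9 alone leaves T3 blocked (short on R3); T6 alone leaves T3 blocked (short on R3); T8 alone leaves T3 blocked (short on R3).
The survivors complete as T6, T8, T9. Check, step by step (starting from the post-abort pool):
  pool = (3, 5, 4, 7)
  run T6 (needs (0, 3, 2, 0), free (3, 5, 4, 7)); after release of (2, 2, 1, 0) the pool is (5, 7, 5, 7)
  run T8 (needs (3, 5, 4, 2), free (5, 7, 5, 7)); after release of (0, 0, 0, 1) the pool is (5, 7, 5, 8)
  run T9 (needs (5, 1, 1, 3), free (5, 7, 5, 8)); after release of (1, 0, 2, 2) the pool is (6, 7, 7, 10)


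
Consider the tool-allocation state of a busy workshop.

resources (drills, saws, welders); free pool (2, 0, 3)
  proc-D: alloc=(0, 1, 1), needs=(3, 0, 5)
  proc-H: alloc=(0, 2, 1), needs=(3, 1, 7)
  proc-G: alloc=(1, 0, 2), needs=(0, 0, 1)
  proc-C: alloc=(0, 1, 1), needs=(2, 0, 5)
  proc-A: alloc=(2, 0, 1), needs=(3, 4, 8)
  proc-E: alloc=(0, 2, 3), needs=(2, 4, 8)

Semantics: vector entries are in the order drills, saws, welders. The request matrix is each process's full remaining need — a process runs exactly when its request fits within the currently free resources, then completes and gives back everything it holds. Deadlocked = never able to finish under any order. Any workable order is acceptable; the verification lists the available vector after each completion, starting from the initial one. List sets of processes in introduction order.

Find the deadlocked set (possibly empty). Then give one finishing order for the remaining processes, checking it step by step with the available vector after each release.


No process is deadlocked.
Key observation: beginning at proc-G, releases accumulate fast enough that every process eventually fits.
The rest can finish in the order proc-G, proc-D, proc-C, proc-H, proc-E, proc-A. Check, step by step:
  pool = (2, 0, 3)
  proc-G needs (0, 0, 1) <= (2, 0, 3) -> finishes; pool += (1, 0, 2) = (3, 0, 5)
  proc-D needs (3, 0, 5) <= (3, 0, 5) -> finishes; pool += (0, 1, 1) = (3, 1, 6)
  proc-C needs (2, 0, 5) <= (3, 1, 6) -> finishes; pool += (0, 1, 1) = (3, 2, 7)
  proc-H needs (3, 1, 7) <= (3, 2, 7) -> finishes; pool += (0, 2, 1) = (3, 4, 8)
  proc-E needs (2, 4, 8) <= (3, 4, 8) -> finishes; pool += (0, 2, 3) = (3, 6, 11)
  proc-A needs (3, 4, 8) <= (3, 6, 11) -> finishes; pool += (2, 0, 1) = (5, 6, 12)


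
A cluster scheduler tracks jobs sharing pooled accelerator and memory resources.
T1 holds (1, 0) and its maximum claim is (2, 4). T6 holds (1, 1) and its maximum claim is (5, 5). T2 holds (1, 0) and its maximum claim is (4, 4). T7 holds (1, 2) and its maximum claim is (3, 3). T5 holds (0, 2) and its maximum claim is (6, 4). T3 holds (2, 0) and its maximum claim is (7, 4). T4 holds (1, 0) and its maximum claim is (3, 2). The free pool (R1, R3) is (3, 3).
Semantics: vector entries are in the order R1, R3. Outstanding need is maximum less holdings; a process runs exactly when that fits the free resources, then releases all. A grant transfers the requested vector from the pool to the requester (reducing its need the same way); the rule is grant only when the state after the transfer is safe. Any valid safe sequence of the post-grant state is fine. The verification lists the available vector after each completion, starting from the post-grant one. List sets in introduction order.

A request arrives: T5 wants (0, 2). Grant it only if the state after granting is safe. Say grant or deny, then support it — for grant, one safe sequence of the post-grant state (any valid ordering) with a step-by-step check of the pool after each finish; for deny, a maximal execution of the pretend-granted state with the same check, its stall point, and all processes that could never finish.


DENY: after the grant no complete ordering would exist.
Key observation: after T7, T4 the pool peaks at (5, 3), and each blocked process is short somewhere: T1 on R3; T6 on R3; T2 on R3; T5 on R1; T3 on R3.
Pretend the grant happened; the run T7, T4 goes as far as possible. Step-by-step check:
  pool = (3, 1)
  T7: need (2, 1) fits (3, 1); releases (1, 2), pool now (4, 3)
  T4: need (2, 2) fits (4, 3); releases (1, 0), pool now (5, 3)
  T1 still needs (1, 4) but only (5, 3) is free — short on R3
  T6 still needs (4, 4) but only (5, 3) is free — short on R3
  T2 still needs (3, 4) but only (5, 3) is free — short on R3
  T5 still needs (6, 0) but only (5, 3) is free — short on R1
  T3 still needs (5, 4) but only (5, 3) is free — short on R3
Post-grant, the permanently blocked set is T1, T6, T2, T5 and T3.


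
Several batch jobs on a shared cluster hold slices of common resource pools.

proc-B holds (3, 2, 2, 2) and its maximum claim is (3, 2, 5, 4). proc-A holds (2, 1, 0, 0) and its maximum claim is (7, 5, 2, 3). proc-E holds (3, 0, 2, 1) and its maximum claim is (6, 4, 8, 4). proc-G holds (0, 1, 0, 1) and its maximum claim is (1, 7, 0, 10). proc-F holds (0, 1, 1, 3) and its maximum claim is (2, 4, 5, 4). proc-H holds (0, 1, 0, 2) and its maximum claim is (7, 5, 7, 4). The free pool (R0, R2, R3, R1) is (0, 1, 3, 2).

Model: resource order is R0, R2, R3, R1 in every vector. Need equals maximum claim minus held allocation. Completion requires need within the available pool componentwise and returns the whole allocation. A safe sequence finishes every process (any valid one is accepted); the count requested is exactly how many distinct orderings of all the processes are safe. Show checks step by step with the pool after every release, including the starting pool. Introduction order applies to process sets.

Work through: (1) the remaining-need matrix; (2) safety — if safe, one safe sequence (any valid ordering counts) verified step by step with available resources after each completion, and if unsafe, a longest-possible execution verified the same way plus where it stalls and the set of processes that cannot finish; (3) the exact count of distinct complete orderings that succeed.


(1) Need matrix, components ordered R0, R2, R3, R1:
  proc-B: (0, 0, 3, 2)
  proc-A: (5, 4, 2, 3)
  proc-E: (3, 4, 6, 3)
  proc-G: (1, 6, 0, 9)
  proc-F: (2, 3, 4, 1)
  proc-H: (7, 4, 7, 2)
(2) SAFE, for example via the order proc-B, proc-F, proc-E, proc-A, proc-H, proc-G.
Key observation: proc-B is the earliest step where a requested resource binds exactly: need (0, 0, 3, 2), pool (0, 1, 3, 2) at its turn.
Walking it through:
  pool = (0, 1, 3, 2)
  proc-B needs (0, 0, 3, 2) <= (0, 1, 3, 2) -> finishes; pool += (3, 2, 2, 2) = (3, 3, 5, 4)
  proc-F needs (2, 3, 4, 1) <= (3, 3, 5, 4) -> finishes; pool += (0, 1, 1, 3) = (3, 4, 6, 7)
  proc-E needs (3, 4, 6, 3) <= (3, 4, 6, 7) -> finishes; pool += (3, 0, 2, 1) = (6, 4, 8, 8)
  proc-A needs (5, 4, 2, 3) <= (6, 4, 8, 8) -> finishes; pool += (2, 1, 0, 0) = (8, 5, 8, 8)
  proc-H needs (7, 4, 7, 2) <= (8, 5, 8, 8) -> finishes; pool += (0, 1, 0, 2) = (8, 6, 8, 10)
  proc-G needs (1, 6, 0, 9) <= (8, 6, 8, 10) -> finishes; pool += (0, 1, 0, 1) = (8, 7, 8, 11)
(3) Exactly 1 of the possible complete orderings is a safe sequence.


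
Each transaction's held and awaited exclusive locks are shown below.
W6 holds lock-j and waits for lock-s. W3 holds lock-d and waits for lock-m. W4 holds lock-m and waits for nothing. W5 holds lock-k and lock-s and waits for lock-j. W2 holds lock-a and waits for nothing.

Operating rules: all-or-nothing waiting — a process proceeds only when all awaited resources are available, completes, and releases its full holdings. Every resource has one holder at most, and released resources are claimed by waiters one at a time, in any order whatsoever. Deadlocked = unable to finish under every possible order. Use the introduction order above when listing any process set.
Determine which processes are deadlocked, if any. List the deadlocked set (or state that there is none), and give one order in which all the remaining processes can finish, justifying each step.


Deadlocked: W6 and W5.
Key observation: along W6 -> W5 -> W6, each member waits on what the next one holds — a deadlock; no other process is dragged down with it.
The rest can finish in the order W4, W3, W2.
Walking it through:
  W4: no waits; runs immediately, freeing lock-m
  W3: everything it awaited (lock-m) is free; runs, freeing lock-d
  W2: no waits; runs immediately, freeing lock-a


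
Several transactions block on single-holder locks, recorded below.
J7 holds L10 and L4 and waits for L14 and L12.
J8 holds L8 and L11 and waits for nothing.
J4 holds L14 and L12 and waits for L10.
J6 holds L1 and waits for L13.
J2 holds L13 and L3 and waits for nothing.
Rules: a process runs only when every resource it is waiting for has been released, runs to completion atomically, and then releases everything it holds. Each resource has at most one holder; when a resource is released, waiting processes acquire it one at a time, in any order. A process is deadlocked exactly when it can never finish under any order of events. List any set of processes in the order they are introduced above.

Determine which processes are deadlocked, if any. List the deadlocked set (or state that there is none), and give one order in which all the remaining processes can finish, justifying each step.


Deadlocked set: J7 and J4.
Key observation: the loop J7 -> J4 -> J7 blocks itself forever; no other process is dragged down with it.
The rest can finish in the order J8, J2, J6.
Step-by-step check:
  J8: no waits; runs immediately, freeing L8 and L11
  J2: no waits; runs immediately, freeing L13 and L3
  J6 waits on L13 — all released -> runs and releases L1


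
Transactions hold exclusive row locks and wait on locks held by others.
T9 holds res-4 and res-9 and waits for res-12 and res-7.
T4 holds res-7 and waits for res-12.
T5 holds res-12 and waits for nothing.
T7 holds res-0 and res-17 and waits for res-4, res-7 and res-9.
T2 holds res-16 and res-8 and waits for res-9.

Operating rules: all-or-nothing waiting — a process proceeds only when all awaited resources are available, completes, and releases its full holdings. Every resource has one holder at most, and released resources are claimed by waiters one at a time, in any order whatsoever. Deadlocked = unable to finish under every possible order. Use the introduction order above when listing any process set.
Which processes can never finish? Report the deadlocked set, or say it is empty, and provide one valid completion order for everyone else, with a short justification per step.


No process is deadlocked.
Key observation: there is no circular wait here — follow any chain and it reaches a process that is free to run now.
The rest can finish in the order T5, T4, T9, T7, T2.
Walking it through:
  T5 waits on nothing -> runs at once and releases res-12
  T4 waits on res-12 — all released -> runs and releases res-7
  T9 waits on res-12 and res-7 — all released -> runs and releases res-4 and res-9
  T7 waits on res-4, res-7 and res-9 — all released -> runs and releases res-0 and res-17
  T2 waits on res-9 — all released -> runs and releases res-16 and res-8


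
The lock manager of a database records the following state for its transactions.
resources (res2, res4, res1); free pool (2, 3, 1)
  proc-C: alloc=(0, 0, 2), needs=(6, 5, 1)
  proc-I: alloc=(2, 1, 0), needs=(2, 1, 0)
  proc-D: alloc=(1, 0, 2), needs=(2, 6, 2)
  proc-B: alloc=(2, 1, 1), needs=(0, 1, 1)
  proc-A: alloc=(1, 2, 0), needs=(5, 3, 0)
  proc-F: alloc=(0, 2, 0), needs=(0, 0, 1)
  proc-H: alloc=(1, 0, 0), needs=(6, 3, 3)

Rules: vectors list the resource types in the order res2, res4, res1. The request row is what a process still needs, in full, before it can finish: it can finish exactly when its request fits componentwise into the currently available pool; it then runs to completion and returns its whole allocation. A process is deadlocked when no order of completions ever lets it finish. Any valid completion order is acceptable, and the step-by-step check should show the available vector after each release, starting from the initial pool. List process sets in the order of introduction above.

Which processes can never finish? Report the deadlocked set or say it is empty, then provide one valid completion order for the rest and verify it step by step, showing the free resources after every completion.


Nothing here is deadlocked.
Key observation: beginning at proc-I, releases accumulate fast enough that every process eventually fits.
One completion order for the rest: proc-I, proc-B, proc-A, proc-F, proc-C, proc-D, proc-H. Walking it through:
  pool = (2, 3, 1)
  run proc-I (needs (2, 1, 0), free (2, 3, 1)); after release of (2, 1, 0) the pool is (4, 4, 1)
  run proc-B (needs (0, 1, 1), free (4, 4, 1)); after release of (2, 1, 1) the pool is (6, 5, 2)
  run proc-A (needs (5, 3, 0), free (6, 5, 2)); after release of (1, 2, 0) the pool is (7, 7, 2)
  run proc-F (needs (0, 0, 1), free (7, 7, 2)); after release of (0, 2, 0) the pool is (7, 9, 2)
  run proc-C (needs (6, 5, 1), free (7, 9, 2)); after release of (0, 0, 2) the pool is (7, 9, 4)
  run proc-D (needs (2, 6, 2), free (7, 9, 4)); after release of (1, 0, 2) the pool is (8, 9, 6)
  run proc-H (needs (6, 3, 3), free (8, 9, 6)); after release of (1, 0, 0) the pool is (9, 9, 6)


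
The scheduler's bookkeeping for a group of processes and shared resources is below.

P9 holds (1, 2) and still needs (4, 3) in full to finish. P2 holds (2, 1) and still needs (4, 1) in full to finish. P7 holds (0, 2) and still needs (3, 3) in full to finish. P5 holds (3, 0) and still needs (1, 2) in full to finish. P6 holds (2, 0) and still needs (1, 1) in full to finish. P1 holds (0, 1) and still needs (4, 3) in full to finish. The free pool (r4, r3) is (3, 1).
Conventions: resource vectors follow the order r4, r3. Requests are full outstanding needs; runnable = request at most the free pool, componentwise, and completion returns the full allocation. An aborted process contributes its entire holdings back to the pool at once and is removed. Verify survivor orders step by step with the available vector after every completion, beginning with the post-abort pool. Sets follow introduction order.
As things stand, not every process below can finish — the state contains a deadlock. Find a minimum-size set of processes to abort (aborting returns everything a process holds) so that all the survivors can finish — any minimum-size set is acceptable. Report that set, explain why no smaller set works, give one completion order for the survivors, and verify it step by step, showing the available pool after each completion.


Abort P9.
Key observation: P1 was stuck for good until P9 gave back (1, 2); in the order shown it finishes at step 2.
Minimality: the empty abort set fails — the state is deadlocked as it stands.
Survivors finish in the order: P6, P1, P5, P2, P7. Check, step by step (pool after the aborts first):
  pool = (4, 3)
  run P6 (needs (1, 1), free (4, 3)); after release of (2, 0) the pool is (6, 3)
  run P1 (needs (4, 3), free (6, 3)); after release of (0, 1) the pool is (6, 4)
  run P5 (needs (1, 2), free (6, 4)); after release of (3, 0) the pool is (9, 4)
  run P2 (needs (4, 1), free (9, 4)); after release of (2, 1) the pool is (11, 5)
  run P7 (needs (3, 3), free (11, 5)); after release of (0, 2) the pool is (11, 7)


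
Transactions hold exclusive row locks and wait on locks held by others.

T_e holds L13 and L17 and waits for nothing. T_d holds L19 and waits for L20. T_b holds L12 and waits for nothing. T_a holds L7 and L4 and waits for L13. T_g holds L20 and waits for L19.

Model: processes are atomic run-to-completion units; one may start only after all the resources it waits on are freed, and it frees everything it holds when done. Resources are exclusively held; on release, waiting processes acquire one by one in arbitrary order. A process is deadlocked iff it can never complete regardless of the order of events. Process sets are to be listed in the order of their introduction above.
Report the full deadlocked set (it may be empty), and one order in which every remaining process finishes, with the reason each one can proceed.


The deadlocked set is T_d and T_g.
Key observation: the cycle T_d -> T_g -> T_d can never break — each member waits on the next; no other process is dragged down with it.
A valid finishing order for the others: T_e, T_b, T_a.
Check, step by step:
  run T_e (it waits on nothing); releases L13 and L17
  run T_b (it waits on nothing); releases L12
  T_a: everything it awaited (L13) is free; runs, freeing L7 and L4


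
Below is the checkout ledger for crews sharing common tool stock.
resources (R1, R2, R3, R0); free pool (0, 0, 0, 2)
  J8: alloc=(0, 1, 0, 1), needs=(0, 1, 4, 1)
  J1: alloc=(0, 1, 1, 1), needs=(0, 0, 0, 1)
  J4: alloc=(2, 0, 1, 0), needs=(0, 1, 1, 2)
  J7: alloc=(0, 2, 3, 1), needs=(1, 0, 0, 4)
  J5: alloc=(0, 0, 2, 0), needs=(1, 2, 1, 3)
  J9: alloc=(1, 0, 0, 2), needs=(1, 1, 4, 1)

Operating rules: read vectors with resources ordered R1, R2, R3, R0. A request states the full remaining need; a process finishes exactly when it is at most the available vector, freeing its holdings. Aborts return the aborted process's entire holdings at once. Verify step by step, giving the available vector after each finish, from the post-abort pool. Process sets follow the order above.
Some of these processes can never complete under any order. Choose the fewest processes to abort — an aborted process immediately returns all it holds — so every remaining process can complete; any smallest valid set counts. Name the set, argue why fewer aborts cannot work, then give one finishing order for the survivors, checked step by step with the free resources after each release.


Minimum abort set: J5.
Key observation: J9 was stuck for good until J5 gave back (0, 0, 2, 0); in the order shown it finishes at step 3.
Why nothing smaller works: aborting no one leaves the state deadlocked as given.
One survivor order: J1, J4, J9, J8, J7. Verifying each step (post-abort pool first):
  pool = (0, 0, 2, 2)
  J1: need (0, 0, 0, 1) fits (0, 0, 2, 2); releases (0, 1, 1, 1), pool now (0, 1, 3, 3)
  J4: need (0, 1, 1, 2) fits (0, 1, 3, 3); releases (2, 0, 1, 0), pool now (2, 1, 4, 3)
  J9: need (1, 1, 4, 1) fits (2, 1, 4, 3); releases (1, 0, 0, 2), pool now (3, 1, 4, 5)
  J8: need (0, 1, 4, 1) fits (3, 1, 4, 5); releases (0, 1, 0, 1), pool now (3, 2, 4, 6)
  J7: need (1, 0, 0, 4) fits (3, 2, 4, 6); releases (0, 2, 3, 1), pool now (3, 4, 7, 7)
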